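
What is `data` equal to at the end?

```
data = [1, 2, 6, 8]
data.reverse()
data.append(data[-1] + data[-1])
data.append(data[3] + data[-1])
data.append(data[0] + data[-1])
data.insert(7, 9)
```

[8, 6, 2, 1, 2, 3, 11, 9]

reverse → [8, 6, 2, 1]
append data[-1]+data[-1] = 1+1 = 2 → [8, 6, 2, 1, 2]
append data[3]+data[-1] = 1+2 = 3 → [8, 6, 2, 1, 2, 3]
append data[0]+data[-1] = 8+3 = 11 → [8, 6, 2, 1, 2, 3, 11]
insert 9 at 7 → [8, 6, 2, 1, 2, 3, 11, 9]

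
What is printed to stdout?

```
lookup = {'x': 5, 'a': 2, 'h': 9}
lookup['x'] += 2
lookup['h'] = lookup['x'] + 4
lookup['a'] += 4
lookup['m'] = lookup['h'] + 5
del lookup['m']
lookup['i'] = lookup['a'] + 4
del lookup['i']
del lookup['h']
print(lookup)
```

{'x': 7, 'a': 6}

lookup['x'] = 5+2 = 7 → {'x': 7, 'a': 2, 'h': 9}
lookup['h'] = lookup['x']+4 = 11 → {'x': 7, 'a': 2, 'h': 11}
lookup['a'] = 2+4 = 6 → {'x': 7, 'a': 6, 'h': 11}
lookup['m'] = lookup['h']+5 = 16 → {'x': 7, 'a': 6, 'h': 11, 'm': 16}
del 'm' → {'x': 7, 'a': 6, 'h': 11}
lookup['i'] = lookup['a']+4 = 10 → {'x': 7, 'a': 6, 'h': 11, 'i': 10}
del 'i' → {'x': 7, 'a': 6, 'h': 11}
del 'h' → {'x': 7, 'a': 6}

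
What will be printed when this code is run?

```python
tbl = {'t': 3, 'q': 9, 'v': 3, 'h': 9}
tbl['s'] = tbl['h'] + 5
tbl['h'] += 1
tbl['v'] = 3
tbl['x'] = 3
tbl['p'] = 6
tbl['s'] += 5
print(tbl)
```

tbl['s'] = tbl['h']+5 = 14 → {'t': 3, 'q': 9, 'v': 3, 'h': 9, 's': 14}
tbl['h'] = 9+1 = 10 → {'t': 3, 'q': 9, 'v': 3, 'h': 10, 's': 14}
tbl['v'] = 3 → {'t': 3, 'q': 9, 'v': 3, 'h': 10, 's': 14}
tbl['x'] = 3 → {'t': 3, 'q': 9, 'v': 3, 'h': 10, 's': 14, 'x': 3}
tbl['p'] = 6 → {'t': 3, 'q': 9, 'v': 3, 'h': 10, 's': 14, 'x': 3, 'p': 6}
tbl['s'] = 14+5 = 19 → {'t': 3, 'q': 9, 'v': 3, 'h': 10, 's': 19, 'x': 3, 'p': 6}

{'t': 3, 'q': 9, 'v': 3, 'h': 10, 's': 19, 'x': 3, 'p': 6}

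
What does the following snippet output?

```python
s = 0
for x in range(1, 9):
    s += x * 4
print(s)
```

x=1: s = 0+1*4 = 4
x=2: s = 4+2*4 = 12
x=3: s = 12+3*4 = 24
x=4: s = 24+4*4 = 40
x=5: s = 40+5*4 = 60
x=6: s = 60+6*4 = 84
x=7: s = 84+7*4 = 112
x=8: s = 112+8*4 = 144

144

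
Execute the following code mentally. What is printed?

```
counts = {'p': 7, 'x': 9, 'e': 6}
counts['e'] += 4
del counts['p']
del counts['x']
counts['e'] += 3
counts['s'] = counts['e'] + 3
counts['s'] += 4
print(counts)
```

{'e': 13, 's': 20}

counts['e'] = 6+4 = 10 → {'p': 7, 'x': 9, 'e': 10}
del 'p' → {'x': 9, 'e': 10}
del 'x' → {'e': 10}
counts['e'] = 10+3 = 13 → {'e': 13}
counts['s'] = counts['e']+3 = 16 → {'e': 13, 's': 16}
counts['s'] = 16+4 = 20 → {'e': 13, 's': 20}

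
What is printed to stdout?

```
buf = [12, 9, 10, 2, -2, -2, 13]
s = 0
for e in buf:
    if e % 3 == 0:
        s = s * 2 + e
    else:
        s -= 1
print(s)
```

e=12: %3==0, s = 0*2+12 = 12
e=9: %3==0, s = 12*2+9 = 33
e=10: not %3==0, s = 33-1 = 32
e=2: not %3==0, s = 32-1 = 31
e=-2: not %3==0, s = 31-1 = 30
e=-2: not %3==0, s = 30-1 = 29
e=13: not %3==0, s = 29-1 = 28

28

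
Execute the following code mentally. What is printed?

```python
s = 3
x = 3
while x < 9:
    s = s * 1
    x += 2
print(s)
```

x=3: s = 3*1 = 3
x=5: s = 3*1 = 3
x=7: s = 3*1 = 3

3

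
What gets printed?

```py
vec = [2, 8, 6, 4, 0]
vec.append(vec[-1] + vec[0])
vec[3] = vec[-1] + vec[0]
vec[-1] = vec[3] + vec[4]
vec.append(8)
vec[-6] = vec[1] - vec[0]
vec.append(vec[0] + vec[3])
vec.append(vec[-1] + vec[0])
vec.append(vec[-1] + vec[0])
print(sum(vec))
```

54

append vec[-1]+vec[0] = 0+2 = 2 → [2, 8, 6, 4, 0, 2]
vec[3] = vec[-1]+vec[0] = 2+2 = 4 → [2, 8, 6, 4, 0, 2]
vec[-1] = vec[3]+vec[4] = 4+0 = 4 → [2, 8, 6, 4, 0, 4]
append 8 → [2, 8, 6, 4, 0, 4, 8]
vec[-6] = vec[1]-vec[0] = 8-2 = 6 → [2, 6, 6, 4, 0, 4, 8]
append vec[0]+vec[3] = 2+4 = 6 → [2, 6, 6, 4, 0, 4, 8, 6]
append vec[-1]+vec[0] = 6+2 = 8 → [2, 6, 6, 4, 0, 4, 8, 6, 8]
append vec[-1]+vec[0] = 8+2 = 10 → [2, 6, 6, 4, 0, 4, 8, 6, 8, 10]
sum = 54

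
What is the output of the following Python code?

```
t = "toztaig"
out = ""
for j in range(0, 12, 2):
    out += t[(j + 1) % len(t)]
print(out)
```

j=0: add t[1]='o' → 'o'
j=2: add t[3]='t' → 'ot'
j=4: add t[5]='i' → 'oti'
j=6: add t[0]='t' → 'otit'
j=8: add t[2]='z' → 'otitz'
j=10: add t[4]='a' → 'otitza'

otitza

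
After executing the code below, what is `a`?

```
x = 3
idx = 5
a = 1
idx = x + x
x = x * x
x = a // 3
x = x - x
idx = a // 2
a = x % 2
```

0

idx = 3+3 = 6
x = 3*3 = 9
x = 1//3 = 0
x = 0-0 = 0
idx = 1//2 = 0
a = 0%2 = 0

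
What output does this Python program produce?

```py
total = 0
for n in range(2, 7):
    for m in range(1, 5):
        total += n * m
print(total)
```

200

n=2,m=1: total = 0+2 = 2
n=2,m=2: total = 2+4 = 6
n=2,m=3: total = 6+6 = 12
n=2,m=4: total = 12+8 = 20
n=3,m=1: total = 20+3 = 23
n=3,m=2: total = 23+6 = 29
n=3,m=3: total = 29+9 = 38
n=3,m=4: total = 38+12 = 50
n=4,m=1: total = 50+4 = 54
n=4,m=2: total = 54+8 = 62
n=4,m=3: total = 62+12 = 74
n=4,m=4: total = 74+16 = 90
n=5,m=1: total = 90+5 = 95
n=5,m=2: total = 95+10 = 105
n=5,m=3: total = 105+15 = 120
n=5,m=4: total = 120+20 = 140
n=6,m=1: total = 140+6 = 146
n=6,m=2: total = 146+12 = 158
n=6,m=3: total = 158+18 = 176
n=6,m=4: total = 176+24 = 200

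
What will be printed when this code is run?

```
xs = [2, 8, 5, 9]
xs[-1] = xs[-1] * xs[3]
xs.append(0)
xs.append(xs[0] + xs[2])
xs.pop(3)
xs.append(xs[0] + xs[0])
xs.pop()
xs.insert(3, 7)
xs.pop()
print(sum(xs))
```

xs[-1] = xs[-1]*xs[3] = 9*9 = 81 → [2, 8, 5, 81]
append 0 → [2, 8, 5, 81, 0]
append xs[0]+xs[2] = 2+5 = 7 → [2, 8, 5, 81, 0, 7]
pop(3) removes 81 → [2, 8, 5, 0, 7]
append xs[0]+xs[0] = 2+2 = 4 → [2, 8, 5, 0, 7, 4]
pop() removes 4 → [2, 8, 5, 0, 7]
insert 7 at 3 → [2, 8, 5, 7, 0, 7]
pop() removes 7 → [2, 8, 5, 7, 0]
sum = 22

22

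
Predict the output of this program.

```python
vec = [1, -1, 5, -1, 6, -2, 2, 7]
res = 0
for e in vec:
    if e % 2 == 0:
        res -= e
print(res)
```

e=1: not even
e=-1: not even
e=5: not even
e=-1: not even
e=6: even, res = 0-6 = -6
e=-2: even, res = (-6)-(-2) = -4
e=2: even, res = (-4)-2 = -6
e=7: not even

-6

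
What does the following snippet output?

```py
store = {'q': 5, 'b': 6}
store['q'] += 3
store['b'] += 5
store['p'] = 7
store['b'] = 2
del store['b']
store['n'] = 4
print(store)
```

store['q'] = 5+3 = 8 → {'q': 8, 'b': 6}
store['b'] = 6+5 = 11 → {'q': 8, 'b': 11}
store['p'] = 7 → {'q': 8, 'b': 11, 'p': 7}
store['b'] = 2 → {'q': 8, 'b': 2, 'p': 7}
del 'b' → {'q': 8, 'p': 7}
store['n'] = 4 → {'q': 8, 'p': 7, 'n': 4}

{'q': 8, 'p': 7, 'n': 4}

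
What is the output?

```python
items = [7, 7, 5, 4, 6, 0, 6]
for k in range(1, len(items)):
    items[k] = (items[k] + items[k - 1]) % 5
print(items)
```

[7, 4, 4, 3, 4, 4, 0]

k=1: items[1] = (7+7)%5 = 4 → [7, 4, 5, 4, 6, 0, 6]
k=2: items[2] = (5+4)%5 = 4 → [7, 4, 4, 4, 6, 0, 6]
k=3: items[3] = (4+4)%5 = 3 → [7, 4, 4, 3, 6, 0, 6]
k=4: items[4] = (6+3)%5 = 4 → [7, 4, 4, 3, 4, 0, 6]
k=5: items[5] = (0+4)%5 = 4 → [7, 4, 4, 3, 4, 4, 6]
k=6: items[6] = (6+4)%5 = 0 → [7, 4, 4, 3, 4, 4, 0]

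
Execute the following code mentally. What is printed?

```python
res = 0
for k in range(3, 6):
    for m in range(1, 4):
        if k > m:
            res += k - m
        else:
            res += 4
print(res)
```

22

k=3,m=1: 3>1, res = 0+2 = 2
k=3,m=2: 3>2, res = 2+1 = 3
k=3,m=3: not 3>3, res = 3+4 = 7
k=4,m=1: 4>1, res = 7+3 = 10
k=4,m=2: 4>2, res = 10+2 = 12
k=4,m=3: 4>3, res = 12+1 = 13
k=5,m=1: 5>1, res = 13+4 = 17
k=5,m=2: 5>2, res = 17+3 = 20
k=5,m=3: 5>3, res = 20+2 = 22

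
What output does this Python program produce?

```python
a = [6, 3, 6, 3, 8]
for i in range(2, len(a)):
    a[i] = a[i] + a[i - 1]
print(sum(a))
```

50

i=2: a[2] = 6+3 = 9 → [6, 3, 9, 3, 8]
i=3: a[3] = 3+9 = 12 → [6, 3, 9, 12, 8]
i=4: a[4] = 8+12 = 20 → [6, 3, 9, 12, 20]
sum = 50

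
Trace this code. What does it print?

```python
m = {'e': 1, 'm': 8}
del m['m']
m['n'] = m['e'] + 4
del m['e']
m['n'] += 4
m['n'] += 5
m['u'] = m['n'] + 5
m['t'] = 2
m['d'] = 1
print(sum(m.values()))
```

del 'm' → {'e': 1}
m['n'] = m['e']+4 = 5 → {'e': 1, 'n': 5}
del 'e' → {'n': 5}
m['n'] = 5+4 = 9 → {'n': 9}
m['n'] = 9+5 = 14 → {'n': 14}
m['u'] = m['n']+5 = 19 → {'n': 14, 'u': 19}
m['t'] = 2 → {'n': 14, 'u': 19, 't': 2}
m['d'] = 1 → {'n': 14, 'u': 19, 't': 2, 'd': 1}
sum of values = 36

36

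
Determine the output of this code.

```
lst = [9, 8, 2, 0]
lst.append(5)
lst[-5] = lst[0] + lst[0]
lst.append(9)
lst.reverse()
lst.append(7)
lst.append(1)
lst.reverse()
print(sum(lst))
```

append 5 → [9, 8, 2, 0, 5]
lst[-5] = lst[0]+lst[0] = 9+9 = 18 → [18, 8, 2, 0, 5]
append 9 → [18, 8, 2, 0, 5, 9]
reverse → [9, 5, 0, 2, 8, 18]
append 7 → [9, 5, 0, 2, 8, 18, 7]
append 1 → [9, 5, 0, 2, 8, 18, 7, 1]
reverse → [1, 7, 18, 8, 2, 0, 5, 9]
sum = 50

50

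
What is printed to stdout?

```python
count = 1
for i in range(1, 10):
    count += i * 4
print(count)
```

i=1: count = 1+1*4 = 5
i=2: count = 5+2*4 = 13
i=3: count = 13+3*4 = 25
i=4: count = 25+4*4 = 41
i=5: count = 41+5*4 = 61
i=6: count = 61+6*4 = 85
i=7: count = 85+7*4 = 113
i=8: count = 113+8*4 = 145
i=9: count = 145+9*4 = 181

181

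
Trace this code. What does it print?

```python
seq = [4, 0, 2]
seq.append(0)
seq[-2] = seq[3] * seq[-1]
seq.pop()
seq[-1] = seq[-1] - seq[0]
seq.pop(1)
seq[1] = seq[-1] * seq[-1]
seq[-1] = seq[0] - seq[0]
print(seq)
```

append 0 → [4, 0, 2, 0]
seq[-2] = seq[3]*seq[-1] = 0*0 = 0 → [4, 0, 0, 0]
pop() removes 0 → [4, 0, 0]
seq[-1] = seq[-1]-seq[0] = 0-4 = -4 → [4, 0, -4]
pop(1) removes 0 → [4, -4]
seq[1] = seq[-1]*seq[-1] = (-4)*(-4) = 16 → [4, 16]
seq[-1] = seq[0]-seq[0] = 4-4 = 0 → [4, 0]

[4, 0]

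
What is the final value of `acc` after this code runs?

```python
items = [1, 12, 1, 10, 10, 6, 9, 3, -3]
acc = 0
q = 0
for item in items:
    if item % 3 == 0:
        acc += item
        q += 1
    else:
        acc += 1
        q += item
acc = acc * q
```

837

item=1: not %3==0, acc = 0+1 = 1; q=1
item=12: %3==0, acc = 1+12 = 13; q=2
item=1: not %3==0, acc = 13+1 = 14; q=3
item=10: not %3==0, acc = 14+1 = 15; q=13
item=10: not %3==0, acc = 15+1 = 16; q=23
item=6: %3==0, acc = 16+6 = 22; q=24
item=9: %3==0, acc = 22+9 = 31; q=25
item=3: %3==0, acc = 31+3 = 34; q=26
item=-3: %3==0, acc = 34+(-3) = 31; q=27
acc*q = 31*27 = 837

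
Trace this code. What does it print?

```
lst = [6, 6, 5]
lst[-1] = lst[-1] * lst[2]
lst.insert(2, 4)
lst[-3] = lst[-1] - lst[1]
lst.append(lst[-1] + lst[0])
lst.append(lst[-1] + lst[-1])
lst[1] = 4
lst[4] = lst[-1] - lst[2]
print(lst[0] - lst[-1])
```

-56

lst[-1] = lst[-1]*lst[2] = 5*5 = 25 → [6, 6, 25]
insert 4 at 2 → [6, 6, 4, 25]
lst[-3] = lst[-1]-lst[1] = 25-6 = 19 → [6, 19, 4, 25]
append lst[-1]+lst[0] = 25+6 = 31 → [6, 19, 4, 25, 31]
append lst[-1]+lst[-1] = 31+31 = 62 → [6, 19, 4, 25, 31, 62]
lst[1] = 4 → [6, 4, 4, 25, 31, 62]
lst[4] = lst[-1]-lst[2] = 62-4 = 58 → [6, 4, 4, 25, 58, 62]
lst[0]-lst[-1] = 6-62 = -56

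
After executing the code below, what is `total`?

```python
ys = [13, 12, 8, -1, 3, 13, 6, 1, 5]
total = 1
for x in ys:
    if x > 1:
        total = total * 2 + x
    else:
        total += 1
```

x=13: >1, total = 1*2+13 = 15
x=12: >1, total = 15*2+12 = 42
x=8: >1, total = 42*2+8 = 92
x=-1: not >1, total = 92+1 = 93
x=3: >1, total = 93*2+3 = 189
x=13: >1, total = 189*2+13 = 391
x=6: >1, total = 391*2+6 = 788
x=1: not >1, total = 788+1 = 789
x=5: >1, total = 789*2+5 = 1583

1583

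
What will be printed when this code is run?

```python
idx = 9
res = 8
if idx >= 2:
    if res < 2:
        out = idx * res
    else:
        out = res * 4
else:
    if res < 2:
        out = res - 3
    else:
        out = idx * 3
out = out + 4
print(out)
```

idx=9, res=8
idx >= 2 is True; res < 2 is False
→ out = res * 4 = 32
out = 32+4 = 36

36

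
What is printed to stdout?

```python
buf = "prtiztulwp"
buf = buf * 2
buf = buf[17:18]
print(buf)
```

repeat ×2 → 'prtiztulwpprtiztulwp'
slice [17:18] → 'l'

l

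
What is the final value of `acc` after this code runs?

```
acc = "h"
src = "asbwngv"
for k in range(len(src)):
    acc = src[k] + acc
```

k=0: prepend 'a' → 'ah'
k=1: prepend 's' → 'sah'
k=2: prepend 'b' → 'bsah'
k=3: prepend 'w' → 'wbsah'
k=4: prepend 'n' → 'nwbsah'
k=5: prepend 'g' → 'gnwbsah'
k=6: prepend 'v' → 'vgnwbsah'

'vgnwbsah'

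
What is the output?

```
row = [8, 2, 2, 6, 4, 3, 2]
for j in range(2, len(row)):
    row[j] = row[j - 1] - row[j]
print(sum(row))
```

-34

j=2: row[2] = 2-2 = 0 → [8, 2, 0, 6, 4, 3, 2]
j=3: row[3] = 0-6 = -6 → [8, 2, 0, -6, 4, 3, 2]
j=4: row[4] = (-6)-4 = -10 → [8, 2, 0, -6, -10, 3, 2]
j=5: row[5] = (-10)-3 = -13 → [8, 2, 0, -6, -10, -13, 2]
j=6: row[6] = (-13)-2 = -15 → [8, 2, 0, -6, -10, -13, -15]
sum = -34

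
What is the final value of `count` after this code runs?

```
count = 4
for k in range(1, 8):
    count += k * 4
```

116

k=1: count = 4+1*4 = 8
k=2: count = 8+2*4 = 16
k=3: count = 16+3*4 = 28
k=4: count = 28+4*4 = 44
k=5: count = 44+5*4 = 64
k=6: count = 64+6*4 = 88
k=7: count = 88+7*4 = 116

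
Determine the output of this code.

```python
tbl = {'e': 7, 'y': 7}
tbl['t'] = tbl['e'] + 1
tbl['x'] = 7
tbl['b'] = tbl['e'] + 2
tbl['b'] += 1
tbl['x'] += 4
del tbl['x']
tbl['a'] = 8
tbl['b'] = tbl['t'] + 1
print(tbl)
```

tbl['t'] = tbl['e']+1 = 8 → {'e': 7, 'y': 7, 't': 8}
tbl['x'] = 7 → {'e': 7, 'y': 7, 't': 8, 'x': 7}
tbl['b'] = tbl['e']+2 = 9 → {'e': 7, 'y': 7, 't': 8, 'x': 7, 'b': 9}
tbl['b'] = 9+1 = 10 → {'e': 7, 'y': 7, 't': 8, 'x': 7, 'b': 10}
tbl['x'] = 7+4 = 11 → {'e': 7, 'y': 7, 't': 8, 'x': 11, 'b': 10}
del 'x' → {'e': 7, 'y': 7, 't': 8, 'b': 10}
tbl['a'] = 8 → {'e': 7, 'y': 7, 't': 8, 'b': 10, 'a': 8}
tbl['b'] = tbl['t']+1 = 9 → {'e': 7, 'y': 7, 't': 8, 'b': 9, 'a': 8}

{'e': 7, 'y': 7, 't': 8, 'b': 9, 'a': 8}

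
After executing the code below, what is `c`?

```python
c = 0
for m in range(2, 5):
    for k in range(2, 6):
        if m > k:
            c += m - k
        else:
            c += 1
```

13

m=2,k=2: not 2>2, c = 0+1 = 1
m=2,k=3: not 2>3, c = 1+1 = 2
m=2,k=4: not 2>4, c = 2+1 = 3
m=2,k=5: not 2>5, c = 3+1 = 4
m=3,k=2: 3>2, c = 4+1 = 5
m=3,k=3: not 3>3, c = 5+1 = 6
m=3,k=4: not 3>4, c = 6+1 = 7
m=3,k=5: not 3>5, c = 7+1 = 8
m=4,k=2: 4>2, c = 8+2 = 10
m=4,k=3: 4>3, c = 10+1 = 11
m=4,k=4: not 4>4, c = 11+1 = 12
m=4,k=5: not 4>5, c = 12+1 = 13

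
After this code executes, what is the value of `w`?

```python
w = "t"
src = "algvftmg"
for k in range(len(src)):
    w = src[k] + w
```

'gmtfvglat'

k=0: prepend 'a' → 'at'
k=1: prepend 'l' → 'lat'
k=2: prepend 'g' → 'glat'
k=3: prepend 'v' → 'vglat'
k=4: prepend 'f' → 'fvglat'
k=5: prepend 't' → 'tfvglat'
k=6: prepend 'm' → 'mtfvglat'
k=7: prepend 'g' → 'gmtfvglat'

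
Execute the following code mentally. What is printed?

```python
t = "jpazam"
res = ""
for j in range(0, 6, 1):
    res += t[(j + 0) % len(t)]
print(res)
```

j=0: add t[0]='j' → 'j'
j=1: add t[1]='p' → 'jp'
j=2: add t[2]='a' → 'jpa'
j=3: add t[3]='z' → 'jpaz'
j=4: add t[4]='a' → 'jpaza'
j=5: add t[5]='m' → 'jpazam'

jpazam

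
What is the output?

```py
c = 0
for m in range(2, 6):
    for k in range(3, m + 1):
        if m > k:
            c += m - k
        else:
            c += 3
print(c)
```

13

m=3,k=3: not 3>3, c = 0+3 = 3
m=4,k=3: 4>3, c = 3+1 = 4
m=4,k=4: not 4>4, c = 4+3 = 7
m=5,k=3: 5>3, c = 7+2 = 9
m=5,k=4: 5>4, c = 9+1 = 10
m=5,k=5: not 5>5, c = 10+3 = 13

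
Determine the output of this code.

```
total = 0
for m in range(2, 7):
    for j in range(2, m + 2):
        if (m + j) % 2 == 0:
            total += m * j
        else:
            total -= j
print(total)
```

105

m=2,j=2: even sum, total = 0+4 = 4
m=2,j=3: odd sum, total = 4-3 = 1
m=3,j=2: odd sum, total = 1-2 = -1
m=3,j=3: even sum, total = (-1)+9 = 8
m=3,j=4: odd sum, total = 8-4 = 4
m=4,j=2: even sum, total = 4+8 = 12
m=4,j=3: odd sum, total = 12-3 = 9
m=4,j=4: even sum, total = 9+16 = 25
m=4,j=5: odd sum, total = 25-5 = 20
m=5,j=2: odd sum, total = 20-2 = 18
m=5,j=3: even sum, total = 18+15 = 33
m=5,j=4: odd sum, total = 33-4 = 29
m=5,j=5: even sum, total = 29+25 = 54
m=5,j=6: odd sum, total = 54-6 = 48
m=6,j=2: even sum, total = 48+12 = 60
m=6,j=3: odd sum, total = 60-3 = 57
m=6,j=4: even sum, total = 57+24 = 81
m=6,j=5: odd sum, total = 81-5 = 76
m=6,j=6: even sum, total = 76+36 = 112
m=6,j=7: odd sum, total = 112-7 = 105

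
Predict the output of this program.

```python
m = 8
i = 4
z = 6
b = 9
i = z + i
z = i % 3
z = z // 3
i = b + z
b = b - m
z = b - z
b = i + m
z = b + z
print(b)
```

17

i = 6+4 = 10
z = 10%3 = 1
z = 1//3 = 0
i = 9+0 = 9
b = 9-8 = 1
z = 1-0 = 1
b = 9+8 = 17
z = 17+1 = 18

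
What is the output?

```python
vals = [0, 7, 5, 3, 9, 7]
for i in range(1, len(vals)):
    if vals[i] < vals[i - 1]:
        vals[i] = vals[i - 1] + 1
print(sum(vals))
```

i=1: 7>=0, unchanged → [0, 7, 5, 3, 9, 7]
i=2: 5<7, vals[2] = 7+1 = 8 → [0, 7, 8, 3, 9, 7]
i=3: 3<8, vals[3] = 8+1 = 9 → [0, 7, 8, 9, 9, 7]
i=4: 9>=9, unchanged → [0, 7, 8, 9, 9, 7]
i=5: 7<9, vals[5] = 9+1 = 10 → [0, 7, 8, 9, 9, 10]
sum = 43

43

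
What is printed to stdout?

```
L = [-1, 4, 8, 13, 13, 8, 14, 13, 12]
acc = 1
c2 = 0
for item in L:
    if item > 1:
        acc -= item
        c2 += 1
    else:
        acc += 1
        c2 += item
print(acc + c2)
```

item=-1: not >1, acc = 1+1 = 2; c2=-1
item=4: >1, acc = 2-4 = -2; c2=0
item=8: >1, acc = (-2)-8 = -10; c2=1
item=13: >1, acc = (-10)-13 = -23; c2=2
item=13: >1, acc = (-23)-13 = -36; c2=3
item=8: >1, acc = (-36)-8 = -44; c2=4
item=14: >1, acc = (-44)-14 = -58; c2=5
item=13: >1, acc = (-58)-13 = -71; c2=6
item=12: >1, acc = (-71)-12 = -83; c2=7
acc+c2 = (-83)+7 = -76

-76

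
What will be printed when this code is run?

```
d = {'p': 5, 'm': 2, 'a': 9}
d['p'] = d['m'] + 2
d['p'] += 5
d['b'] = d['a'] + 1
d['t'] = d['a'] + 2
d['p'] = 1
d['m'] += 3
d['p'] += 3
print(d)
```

d['p'] = d['m']+2 = 4 → {'p': 4, 'm': 2, 'a': 9}
d['p'] = 4+5 = 9 → {'p': 9, 'm': 2, 'a': 9}
d['b'] = d['a']+1 = 10 → {'p': 9, 'm': 2, 'a': 9, 'b': 10}
d['t'] = d['a']+2 = 11 → {'p': 9, 'm': 2, 'a': 9, 'b': 10, 't': 11}
d['p'] = 1 → {'p': 1, 'm': 2, 'a': 9, 'b': 10, 't': 11}
d['m'] = 2+3 = 5 → {'p': 1, 'm': 5, 'a': 9, 'b': 10, 't': 11}
d['p'] = 1+3 = 4 → {'p': 4, 'm': 5, 'a': 9, 'b': 10, 't': 11}

{'p': 4, 'm': 5, 'a': 9, 'b': 10, 't': 11}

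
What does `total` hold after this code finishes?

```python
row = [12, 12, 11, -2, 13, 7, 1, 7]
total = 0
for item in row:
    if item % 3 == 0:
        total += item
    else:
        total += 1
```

30

item=12: %3==0, total = 0+12 = 12
item=12: %3==0, total = 12+12 = 24
item=11: not %3==0, total = 24+1 = 25
item=-2: not %3==0, total = 25+1 = 26
item=13: not %3==0, total = 26+1 = 27
item=7: not %3==0, total = 27+1 = 28
item=1: not %3==0, total = 28+1 = 29
item=7: not %3==0, total = 29+1 = 30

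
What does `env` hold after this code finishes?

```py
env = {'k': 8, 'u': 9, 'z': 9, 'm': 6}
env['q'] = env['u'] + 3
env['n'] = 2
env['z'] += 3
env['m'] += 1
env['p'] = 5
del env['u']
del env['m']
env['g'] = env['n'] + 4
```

env['q'] = env['u']+3 = 12 → {'k': 8, 'u': 9, 'z': 9, 'm': 6, 'q': 12}
env['n'] = 2 → {'k': 8, 'u': 9, 'z': 9, 'm': 6, 'q': 12, 'n': 2}
env['z'] = 9+3 = 12 → {'k': 8, 'u': 9, 'z': 12, 'm': 6, 'q': 12, 'n': 2}
env['m'] = 6+1 = 7 → {'k': 8, 'u': 9, 'z': 12, 'm': 7, 'q': 12, 'n': 2}
env['p'] = 5 → {'k': 8, 'u': 9, 'z': 12, 'm': 7, 'q': 12, 'n': 2, 'p': 5}
del 'u' → {'k': 8, 'z': 12, 'm': 7, 'q': 12, 'n': 2, 'p': 5}
del 'm' → {'k': 8, 'z': 12, 'q': 12, 'n': 2, 'p': 5}
env['g'] = env['n']+4 = 6 → {'k': 8, 'z': 12, 'q': 12, 'n': 2, 'p': 5, 'g': 6}

{'k': 8, 'z': 12, 'q': 12, 'n': 2, 'p': 5, 'g': 6}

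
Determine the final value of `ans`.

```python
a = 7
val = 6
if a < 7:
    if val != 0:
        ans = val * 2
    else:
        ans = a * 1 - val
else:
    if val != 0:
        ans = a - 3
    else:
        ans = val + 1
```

4

a=7, val=6
a < 7 is False; val != 0 is True
→ ans = a - 3 = 4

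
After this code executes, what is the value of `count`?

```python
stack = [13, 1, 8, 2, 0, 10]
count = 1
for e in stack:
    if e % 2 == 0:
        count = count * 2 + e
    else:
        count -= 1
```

66

e=13: not even, count = 1-1 = 0
e=1: not even, count = 0-1 = -1
e=8: even, count = (-1)*2+8 = 6
e=2: even, count = 6*2+2 = 14
e=0: even, count = 14*2+0 = 28
e=10: even, count = 28*2+10 = 66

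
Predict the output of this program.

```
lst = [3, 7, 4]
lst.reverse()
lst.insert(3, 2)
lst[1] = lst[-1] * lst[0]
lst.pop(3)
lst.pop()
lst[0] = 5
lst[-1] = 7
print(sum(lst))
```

reverse → [4, 7, 3]
insert 2 at 3 → [4, 7, 3, 2]
lst[1] = lst[-1]*lst[0] = 2*4 = 8 → [4, 8, 3, 2]
pop(3) removes 2 → [4, 8, 3]
pop() removes 3 → [4, 8]
lst[0] = 5 → [5, 8]
lst[-1] = 7 → [5, 7]
sum = 12

12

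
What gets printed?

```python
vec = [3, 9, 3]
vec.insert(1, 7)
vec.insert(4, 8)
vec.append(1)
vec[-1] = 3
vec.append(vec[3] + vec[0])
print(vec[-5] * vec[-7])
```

insert 7 at 1 → [3, 7, 9, 3]
insert 8 at 4 → [3, 7, 9, 3, 8]
append 1 → [3, 7, 9, 3, 8, 1]
vec[-1] = 3 → [3, 7, 9, 3, 8, 3]
append vec[3]+vec[0] = 3+3 = 6 → [3, 7, 9, 3, 8, 3, 6]
vec[-5]*vec[-7] = 9*3 = 27

27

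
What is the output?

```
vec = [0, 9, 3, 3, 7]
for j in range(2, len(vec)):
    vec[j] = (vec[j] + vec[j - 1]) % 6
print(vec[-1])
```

4

j=2: vec[2] = (3+9)%6 = 0 → [0, 9, 0, 3, 7]
j=3: vec[3] = (3+0)%6 = 3 → [0, 9, 0, 3, 7]
j=4: vec[4] = (7+3)%6 = 4 → [0, 9, 0, 3, 4]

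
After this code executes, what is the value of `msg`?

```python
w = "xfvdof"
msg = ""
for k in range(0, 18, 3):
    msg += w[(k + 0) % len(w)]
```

'xdxdxd'

k=0: add w[0]='x' → 'x'
k=3: add w[3]='d' → 'xd'
k=6: add w[0]='x' → 'xdx'
k=9: add w[3]='d' → 'xdxd'
k=12: add w[0]='x' → 'xdxdx'
k=15: add w[3]='d' → 'xdxdxd'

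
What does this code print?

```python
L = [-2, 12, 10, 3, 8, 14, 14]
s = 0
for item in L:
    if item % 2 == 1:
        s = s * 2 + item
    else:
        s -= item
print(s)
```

item=-2: not odd, s = 0-(-2) = 2
item=12: not odd, s = 2-12 = -10
item=10: not odd, s = (-10)-10 = -20
item=3: odd, s = (-20)*2+3 = -37
item=8: not odd, s = (-37)-8 = -45
item=14: not odd, s = (-45)-14 = -59
item=14: not odd, s = (-59)-14 = -73

-73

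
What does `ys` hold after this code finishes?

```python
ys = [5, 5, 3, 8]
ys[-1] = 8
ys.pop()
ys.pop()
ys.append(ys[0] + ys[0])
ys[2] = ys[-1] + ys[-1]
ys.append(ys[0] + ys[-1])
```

ys[-1] = 8 → [5, 5, 3, 8]
pop() removes 8 → [5, 5, 3]
pop() removes 3 → [5, 5]
append ys[0]+ys[0] = 5+5 = 10 → [5, 5, 10]
ys[2] = ys[-1]+ys[-1] = 10+10 = 20 → [5, 5, 20]
append ys[0]+ys[-1] = 5+20 = 25 → [5, 5, 20, 25]

[5, 5, 20, 25]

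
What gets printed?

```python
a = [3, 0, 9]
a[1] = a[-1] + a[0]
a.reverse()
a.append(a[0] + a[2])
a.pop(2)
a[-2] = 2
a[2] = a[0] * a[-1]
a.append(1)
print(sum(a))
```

120

a[1] = a[-1]+a[0] = 9+3 = 12 → [3, 12, 9]
reverse → [9, 12, 3]
append a[0]+a[2] = 9+3 = 12 → [9, 12, 3, 12]
pop(2) removes 3 → [9, 12, 12]
a[-2] = 2 → [9, 2, 12]
a[2] = a[0]*a[-1] = 9*12 = 108 → [9, 2, 108]
append 1 → [9, 2, 108, 1]
sum = 120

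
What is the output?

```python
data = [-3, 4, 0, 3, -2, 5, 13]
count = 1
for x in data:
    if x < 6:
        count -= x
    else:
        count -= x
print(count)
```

x=-3: <6, count = 1-(-3) = 4
x=4: <6, count = 4-4 = 0
x=0: <6, count = 0-0 = 0
x=3: <6, count = 0-3 = -3
x=-2: <6, count = (-3)-(-2) = -1
x=5: <6, count = (-1)-5 = -6
x=13: not <6, count = (-6)-13 = -19

-19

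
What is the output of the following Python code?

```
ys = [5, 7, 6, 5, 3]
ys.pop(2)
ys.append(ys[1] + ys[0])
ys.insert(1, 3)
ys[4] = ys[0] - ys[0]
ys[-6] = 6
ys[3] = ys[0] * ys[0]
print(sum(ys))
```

64

pop(2) removes 6 → [5, 7, 5, 3]
append ys[1]+ys[0] = 7+5 = 12 → [5, 7, 5, 3, 12]
insert 3 at 1 → [5, 3, 7, 5, 3, 12]
ys[4] = ys[0]-ys[0] = 5-5 = 0 → [5, 3, 7, 5, 0, 12]
ys[-6] = 6 → [6, 3, 7, 5, 0, 12]
ys[3] = ys[0]*ys[0] = 6*6 = 36 → [6, 3, 7, 36, 0, 12]
sum = 64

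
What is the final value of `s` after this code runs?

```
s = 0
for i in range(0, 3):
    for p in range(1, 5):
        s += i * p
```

30

i=0,p=1: s = 0+0 = 0
i=0,p=2: s = 0+0 = 0
i=0,p=3: s = 0+0 = 0
i=0,p=4: s = 0+0 = 0
i=1,p=1: s = 0+1 = 1
i=1,p=2: s = 1+2 = 3
i=1,p=3: s = 3+3 = 6
i=1,p=4: s = 6+4 = 10
i=2,p=1: s = 10+2 = 12
i=2,p=2: s = 12+4 = 16
i=2,p=3: s = 16+6 = 22
i=2,p=4: s = 22+8 = 30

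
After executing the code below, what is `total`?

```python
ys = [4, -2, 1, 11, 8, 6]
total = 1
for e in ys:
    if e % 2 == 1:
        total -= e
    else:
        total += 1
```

-7

e=4: not odd, total = 1+1 = 2
e=-2: not odd, total = 2+1 = 3
e=1: odd, total = 3-1 = 2
e=11: odd, total = 2-11 = -9
e=8: not odd, total = (-9)+1 = -8
e=6: not odd, total = (-8)+1 = -7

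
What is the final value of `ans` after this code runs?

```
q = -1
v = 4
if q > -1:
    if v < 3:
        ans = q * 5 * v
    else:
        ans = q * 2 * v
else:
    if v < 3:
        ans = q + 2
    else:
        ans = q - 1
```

q=-1, v=4
q > -1 is False; v < 3 is False
→ ans = q - 1 = -2

-2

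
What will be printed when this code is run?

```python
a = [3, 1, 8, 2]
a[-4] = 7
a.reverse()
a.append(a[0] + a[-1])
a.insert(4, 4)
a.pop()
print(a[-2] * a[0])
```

14

a[-4] = 7 → [7, 1, 8, 2]
reverse → [2, 8, 1, 7]
append a[0]+a[-1] = 2+7 = 9 → [2, 8, 1, 7, 9]
insert 4 at 4 → [2, 8, 1, 7, 4, 9]
pop() removes 9 → [2, 8, 1, 7, 4]
a[-2]*a[0] = 7*2 = 14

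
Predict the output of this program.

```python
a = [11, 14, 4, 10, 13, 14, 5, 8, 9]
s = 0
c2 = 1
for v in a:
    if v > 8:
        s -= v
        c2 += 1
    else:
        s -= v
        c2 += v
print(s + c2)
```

-64

v=11: >8, s = 0-11 = -11; c2=2
v=14: >8, s = (-11)-14 = -25; c2=3
v=4: not >8, s = (-25)-4 = -29; c2=7
v=10: >8, s = (-29)-10 = -39; c2=8
v=13: >8, s = (-39)-13 = -52; c2=9
v=14: >8, s = (-52)-14 = -66; c2=10
v=5: not >8, s = (-66)-5 = -71; c2=15
v=8: not >8, s = (-71)-8 = -79; c2=23
v=9: >8, s = (-79)-9 = -88; c2=24
s+c2 = (-88)+24 = -64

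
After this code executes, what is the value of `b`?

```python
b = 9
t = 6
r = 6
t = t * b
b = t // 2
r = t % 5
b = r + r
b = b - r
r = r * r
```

t = 6*9 = 54
b = 54//2 = 27
r = 54%5 = 4
b = 4+4 = 8
b = 8-4 = 4
r = 4*4 = 16

4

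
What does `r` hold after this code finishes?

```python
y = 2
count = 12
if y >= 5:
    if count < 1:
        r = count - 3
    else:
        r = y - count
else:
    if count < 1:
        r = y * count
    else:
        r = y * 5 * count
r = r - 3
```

y=2, count=12
y >= 5 is False; count < 1 is False
→ r = y * 5 * count = 120
r = 120-3 = 117

117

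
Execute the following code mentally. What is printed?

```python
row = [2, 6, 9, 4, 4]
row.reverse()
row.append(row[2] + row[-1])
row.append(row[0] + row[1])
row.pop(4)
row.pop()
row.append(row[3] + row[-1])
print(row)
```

reverse → [4, 4, 9, 6, 2]
append row[2]+row[-1] = 9+2 = 11 → [4, 4, 9, 6, 2, 11]
append row[0]+row[1] = 4+4 = 8 → [4, 4, 9, 6, 2, 11, 8]
pop(4) removes 2 → [4, 4, 9, 6, 11, 8]
pop() removes 8 → [4, 4, 9, 6, 11]
append row[3]+row[-1] = 6+11 = 17 → [4, 4, 9, 6, 11, 17]

[4, 4, 9, 6, 11, 17]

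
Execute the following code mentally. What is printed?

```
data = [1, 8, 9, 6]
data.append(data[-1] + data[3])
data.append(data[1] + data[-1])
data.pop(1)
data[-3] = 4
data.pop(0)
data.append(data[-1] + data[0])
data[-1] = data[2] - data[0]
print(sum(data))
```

append data[-1]+data[3] = 6+6 = 12 → [1, 8, 9, 6, 12]
append data[1]+data[-1] = 8+12 = 20 → [1, 8, 9, 6, 12, 20]
pop(1) removes 8 → [1, 9, 6, 12, 20]
data[-3] = 4 → [1, 9, 4, 12, 20]
pop(0) removes 1 → [9, 4, 12, 20]
append data[-1]+data[0] = 20+9 = 29 → [9, 4, 12, 20, 29]
data[-1] = data[2]-data[0] = 12-9 = 3 → [9, 4, 12, 20, 3]
sum = 48

48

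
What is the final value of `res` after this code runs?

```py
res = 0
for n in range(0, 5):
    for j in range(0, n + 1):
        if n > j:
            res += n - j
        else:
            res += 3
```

n=0,j=0: not 0>0, res = 0+3 = 3
n=1,j=0: 1>0, res = 3+1 = 4
n=1,j=1: not 1>1, res = 4+3 = 7
n=2,j=0: 2>0, res = 7+2 = 9
n=2,j=1: 2>1, res = 9+1 = 10
n=2,j=2: not 2>2, res = 10+3 = 13
n=3,j=0: 3>0, res = 13+3 = 16
n=3,j=1: 3>1, res = 16+2 = 18
n=3,j=2: 3>2, res = 18+1 = 19
n=3,j=3: not 3>3, res = 19+3 = 22
n=4,j=0: 4>0, res = 22+4 = 26
n=4,j=1: 4>1, res = 26+3 = 29
n=4,j=2: 4>2, res = 29+2 = 31
n=4,j=3: 4>3, res = 31+1 = 32
n=4,j=4: not 4>4, res = 32+3 = 35

35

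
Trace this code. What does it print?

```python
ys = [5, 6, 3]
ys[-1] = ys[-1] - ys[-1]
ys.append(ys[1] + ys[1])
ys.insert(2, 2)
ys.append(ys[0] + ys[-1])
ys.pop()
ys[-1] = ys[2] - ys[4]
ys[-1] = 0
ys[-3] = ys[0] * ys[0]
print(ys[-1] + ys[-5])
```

ys[-1] = ys[-1]-ys[-1] = 3-3 = 0 → [5, 6, 0]
append ys[1]+ys[1] = 6+6 = 12 → [5, 6, 0, 12]
insert 2 at 2 → [5, 6, 2, 0, 12]
append ys[0]+ys[-1] = 5+12 = 17 → [5, 6, 2, 0, 12, 17]
pop() removes 17 → [5, 6, 2, 0, 12]
ys[-1] = ys[2]-ys[4] = 2-12 = -10 → [5, 6, 2, 0, -10]
ys[-1] = 0 → [5, 6, 2, 0, 0]
ys[-3] = ys[0]*ys[0] = 5*5 = 25 → [5, 6, 25, 0, 0]
ys[-1]+ys[-5] = 0+5 = 5

5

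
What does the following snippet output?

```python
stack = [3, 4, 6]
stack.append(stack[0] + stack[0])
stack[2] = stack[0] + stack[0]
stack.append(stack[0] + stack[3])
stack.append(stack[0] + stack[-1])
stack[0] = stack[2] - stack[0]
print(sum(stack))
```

append stack[0]+stack[0] = 3+3 = 6 → [3, 4, 6, 6]
stack[2] = stack[0]+stack[0] = 3+3 = 6 → [3, 4, 6, 6]
append stack[0]+stack[3] = 3+6 = 9 → [3, 4, 6, 6, 9]
append stack[0]+stack[-1] = 3+9 = 12 → [3, 4, 6, 6, 9, 12]
stack[0] = stack[2]-stack[0] = 6-3 = 3 → [3, 4, 6, 6, 9, 12]
sum = 40

40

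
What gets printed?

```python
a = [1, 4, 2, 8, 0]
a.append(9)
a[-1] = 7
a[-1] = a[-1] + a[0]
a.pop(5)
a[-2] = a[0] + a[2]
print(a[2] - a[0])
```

1

append 9 → [1, 4, 2, 8, 0, 9]
a[-1] = 7 → [1, 4, 2, 8, 0, 7]
a[-1] = a[-1]+a[0] = 7+1 = 8 → [1, 4, 2, 8, 0, 8]
pop(5) removes 8 → [1, 4, 2, 8, 0]
a[-2] = a[0]+a[2] = 1+2 = 3 → [1, 4, 2, 3, 0]
a[2]-a[0] = 2-1 = 1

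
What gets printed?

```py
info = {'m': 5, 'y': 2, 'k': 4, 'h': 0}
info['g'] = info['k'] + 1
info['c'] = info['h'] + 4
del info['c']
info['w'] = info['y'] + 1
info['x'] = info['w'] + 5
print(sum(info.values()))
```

27

info['g'] = info['k']+1 = 5 → {'m': 5, 'y': 2, 'k': 4, 'h': 0, 'g': 5}
info['c'] = info['h']+4 = 4 → {'m': 5, 'y': 2, 'k': 4, 'h': 0, 'g': 5, 'c': 4}
del 'c' → {'m': 5, 'y': 2, 'k': 4, 'h': 0, 'g': 5}
info['w'] = info['y']+1 = 3 → {'m': 5, 'y': 2, 'k': 4, 'h': 0, 'g': 5, 'w': 3}
info['x'] = info['w']+5 = 8 → {'m': 5, 'y': 2, 'k': 4, 'h': 0, 'g': 5, 'w': 3, 'x': 8}
sum of values = 27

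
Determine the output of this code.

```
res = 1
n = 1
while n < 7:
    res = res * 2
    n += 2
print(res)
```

8

n=1: res = 1*2 = 2
n=3: res = 2*2 = 4
n=5: res = 4*2 = 8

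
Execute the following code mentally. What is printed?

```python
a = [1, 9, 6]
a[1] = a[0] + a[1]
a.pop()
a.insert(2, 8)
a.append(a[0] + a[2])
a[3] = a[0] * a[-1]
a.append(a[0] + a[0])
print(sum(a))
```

a[1] = a[0]+a[1] = 1+9 = 10 → [1, 10, 6]
pop() removes 6 → [1, 10]
insert 8 at 2 → [1, 10, 8]
append a[0]+a[2] = 1+8 = 9 → [1, 10, 8, 9]
a[3] = a[0]*a[-1] = 1*9 = 9 → [1, 10, 8, 9]
append a[0]+a[0] = 1+1 = 2 → [1, 10, 8, 9, 2]
sum = 30

30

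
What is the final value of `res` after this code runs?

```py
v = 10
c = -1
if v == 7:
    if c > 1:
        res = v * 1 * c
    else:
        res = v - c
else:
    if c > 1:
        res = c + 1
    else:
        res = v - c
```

11

v=10, c=-1
v == 7 is False; c > 1 is False
→ res = v - c = 11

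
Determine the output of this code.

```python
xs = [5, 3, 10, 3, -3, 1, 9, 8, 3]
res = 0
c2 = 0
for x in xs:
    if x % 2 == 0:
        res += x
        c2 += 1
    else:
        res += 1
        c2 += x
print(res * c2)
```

575

x=5: not even, res = 0+1 = 1; c2=5
x=3: not even, res = 1+1 = 2; c2=8
x=10: even, res = 2+10 = 12; c2=9
x=3: not even, res = 12+1 = 13; c2=12
x=-3: not even, res = 13+1 = 14; c2=9
x=1: not even, res = 14+1 = 15; c2=10
x=9: not even, res = 15+1 = 16; c2=19
x=8: even, res = 16+8 = 24; c2=20
x=3: not even, res = 24+1 = 25; c2=23
res*c2 = 25*23 = 575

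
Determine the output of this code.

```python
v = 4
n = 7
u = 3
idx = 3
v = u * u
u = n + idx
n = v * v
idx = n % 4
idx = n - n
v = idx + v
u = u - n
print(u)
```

-71

v = 3*3 = 9
u = 7+3 = 10
n = 9*9 = 81
idx = 81%4 = 1
idx = 81-81 = 0
v = 0+9 = 9
u = 10-81 = -71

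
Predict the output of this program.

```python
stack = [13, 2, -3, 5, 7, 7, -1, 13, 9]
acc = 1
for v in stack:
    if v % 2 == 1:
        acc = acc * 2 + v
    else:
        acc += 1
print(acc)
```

2215

v=13: odd, acc = 1*2+13 = 15
v=2: not odd, acc = 15+1 = 16
v=-3: odd, acc = 16*2+(-3) = 29
v=5: odd, acc = 29*2+5 = 63
v=7: odd, acc = 63*2+7 = 133
v=7: odd, acc = 133*2+7 = 273
v=-1: odd, acc = 273*2+(-1) = 545
v=13: odd, acc = 545*2+13 = 1103
v=9: odd, acc = 1103*2+9 = 2215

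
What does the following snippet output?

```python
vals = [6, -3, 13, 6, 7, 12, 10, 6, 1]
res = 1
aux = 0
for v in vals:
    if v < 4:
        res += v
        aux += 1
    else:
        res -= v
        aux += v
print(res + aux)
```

v=6: not <4, res = 1-6 = -5; aux=6
v=-3: <4, res = (-5)+(-3) = -8; aux=7
v=13: not <4, res = (-8)-13 = -21; aux=20
v=6: not <4, res = (-21)-6 = -27; aux=26
v=7: not <4, res = (-27)-7 = -34; aux=33
v=12: not <4, res = (-34)-12 = -46; aux=45
v=10: not <4, res = (-46)-10 = -56; aux=55
v=6: not <4, res = (-56)-6 = -62; aux=61
v=1: <4, res = (-62)+1 = -61; aux=62
res+aux = (-61)+62 = 1

1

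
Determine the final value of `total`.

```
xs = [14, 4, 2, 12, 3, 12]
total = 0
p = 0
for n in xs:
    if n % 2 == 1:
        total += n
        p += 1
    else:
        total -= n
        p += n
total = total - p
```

n=14: not odd, total = 0-14 = -14; p=14
n=4: not odd, total = (-14)-4 = -18; p=18
n=2: not odd, total = (-18)-2 = -20; p=20
n=12: not odd, total = (-20)-12 = -32; p=32
n=3: odd, total = (-32)+3 = -29; p=33
n=12: not odd, total = (-29)-12 = -41; p=45
total-p = (-41)-45 = -86

-86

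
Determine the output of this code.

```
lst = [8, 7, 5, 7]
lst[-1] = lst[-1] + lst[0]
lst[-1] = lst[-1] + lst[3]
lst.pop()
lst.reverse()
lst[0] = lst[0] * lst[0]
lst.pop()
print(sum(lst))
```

32

lst[-1] = lst[-1]+lst[0] = 7+8 = 15 → [8, 7, 5, 15]
lst[-1] = lst[-1]+lst[3] = 15+15 = 30 → [8, 7, 5, 30]
pop() removes 30 → [8, 7, 5]
reverse → [5, 7, 8]
lst[0] = lst[0]*lst[0] = 5*5 = 25 → [25, 7, 8]
pop() removes 8 → [25, 7]
sum = 32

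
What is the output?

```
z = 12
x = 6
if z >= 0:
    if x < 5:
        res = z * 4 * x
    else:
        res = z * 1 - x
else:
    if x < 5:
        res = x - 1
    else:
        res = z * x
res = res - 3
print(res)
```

3

z=12, x=6
z >= 0 is True; x < 5 is False
→ res = z * 1 - x = 6
res = 6-3 = 3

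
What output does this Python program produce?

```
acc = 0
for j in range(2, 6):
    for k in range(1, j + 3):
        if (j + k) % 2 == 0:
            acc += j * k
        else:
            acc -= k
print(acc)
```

136

j=2,k=1: odd sum, acc = 0-1 = -1
j=2,k=2: even sum, acc = (-1)+4 = 3
j=2,k=3: odd sum, acc = 3-3 = 0
j=2,k=4: even sum, acc = 0+8 = 8
j=3,k=1: even sum, acc = 8+3 = 11
j=3,k=2: odd sum, acc = 11-2 = 9
j=3,k=3: even sum, acc = 9+9 = 18
j=3,k=4: odd sum, acc = 18-4 = 14
j=3,k=5: even sum, acc = 14+15 = 29
j=4,k=1: odd sum, acc = 29-1 = 28
j=4,k=2: even sum, acc = 28+8 = 36
j=4,k=3: odd sum, acc = 36-3 = 33
j=4,k=4: even sum, acc = 33+16 = 49
j=4,k=5: odd sum, acc = 49-5 = 44
j=4,k=6: even sum, acc = 44+24 = 68
j=5,k=1: even sum, acc = 68+5 = 73
j=5,k=2: odd sum, acc = 73-2 = 71
j=5,k=3: even sum, acc = 71+15 = 86
j=5,k=4: odd sum, acc = 86-4 = 82
j=5,k=5: even sum, acc = 82+25 = 107
j=5,k=6: odd sum, acc = 107-6 = 101
j=5,k=7: even sum, acc = 101+35 = 136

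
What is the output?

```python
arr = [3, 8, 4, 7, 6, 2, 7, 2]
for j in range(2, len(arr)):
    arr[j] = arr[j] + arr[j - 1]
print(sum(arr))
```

164

j=2: arr[2] = 4+8 = 12 → [3, 8, 12, 7, 6, 2, 7, 2]
j=3: arr[3] = 7+12 = 19 → [3, 8, 12, 19, 6, 2, 7, 2]
j=4: arr[4] = 6+19 = 25 → [3, 8, 12, 19, 25, 2, 7, 2]
j=5: arr[5] = 2+25 = 27 → [3, 8, 12, 19, 25, 27, 7, 2]
j=6: arr[6] = 7+27 = 34 → [3, 8, 12, 19, 25, 27, 34, 2]
j=7: arr[7] = 2+34 = 36 → [3, 8, 12, 19, 25, 27, 34, 36]
sum = 164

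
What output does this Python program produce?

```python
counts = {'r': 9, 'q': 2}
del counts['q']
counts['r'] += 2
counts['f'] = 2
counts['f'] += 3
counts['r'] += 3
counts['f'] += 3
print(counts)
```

{'r': 14, 'f': 8}

del 'q' → {'r': 9}
counts['r'] = 9+2 = 11 → {'r': 11}
counts['f'] = 2 → {'r': 11, 'f': 2}
counts['f'] = 2+3 = 5 → {'r': 11, 'f': 5}
counts['r'] = 11+3 = 14 → {'r': 14, 'f': 5}
counts['f'] = 5+3 = 8 → {'r': 14, 'f': 8}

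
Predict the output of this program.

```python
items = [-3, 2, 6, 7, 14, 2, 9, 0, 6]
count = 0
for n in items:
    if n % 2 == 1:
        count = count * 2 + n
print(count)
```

11

n=-3: odd, count = 0*2+(-3) = -3
n=2: not odd
n=6: not odd
n=7: odd, count = (-3)*2+7 = 1
n=14: not odd
n=2: not odd
n=9: odd, count = 1*2+9 = 11
n=0: not odd
n=6: not odd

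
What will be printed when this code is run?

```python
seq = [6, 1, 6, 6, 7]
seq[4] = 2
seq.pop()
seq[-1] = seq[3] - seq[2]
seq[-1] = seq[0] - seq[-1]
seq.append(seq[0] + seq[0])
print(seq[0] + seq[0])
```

12

seq[4] = 2 → [6, 1, 6, 6, 2]
pop() removes 2 → [6, 1, 6, 6]
seq[-1] = seq[3]-seq[2] = 6-6 = 0 → [6, 1, 6, 0]
seq[-1] = seq[0]-seq[-1] = 6-0 = 6 → [6, 1, 6, 6]
append seq[0]+seq[0] = 6+6 = 12 → [6, 1, 6, 6, 12]
seq[0]+seq[0] = 6+6 = 12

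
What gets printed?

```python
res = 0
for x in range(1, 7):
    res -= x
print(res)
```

-21

x=1: res = 0-1 = -1
x=2: res = (-1)-2 = -3
x=3: res = (-3)-3 = -6
x=4: res = (-6)-4 = -10
x=5: res = (-10)-5 = -15
x=6: res = (-15)-6 = -21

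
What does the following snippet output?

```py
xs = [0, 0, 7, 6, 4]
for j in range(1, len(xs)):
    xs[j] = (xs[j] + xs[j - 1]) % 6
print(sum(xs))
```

j=1: xs[1] = (0+0)%6 = 0 → [0, 0, 7, 6, 4]
j=2: xs[2] = (7+0)%6 = 1 → [0, 0, 1, 6, 4]
j=3: xs[3] = (6+1)%6 = 1 → [0, 0, 1, 1, 4]
j=4: xs[4] = (4+1)%6 = 5 → [0, 0, 1, 1, 5]
sum = 7

7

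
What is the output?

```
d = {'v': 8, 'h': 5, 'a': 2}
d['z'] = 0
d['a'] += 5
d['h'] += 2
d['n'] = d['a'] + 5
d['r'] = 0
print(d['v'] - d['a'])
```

d['z'] = 0 → {'v': 8, 'h': 5, 'a': 2, 'z': 0}
d['a'] = 2+5 = 7 → {'v': 8, 'h': 5, 'a': 7, 'z': 0}
d['h'] = 5+2 = 7 → {'v': 8, 'h': 7, 'a': 7, 'z': 0}
d['n'] = d['a']+5 = 12 → {'v': 8, 'h': 7, 'a': 7, 'z': 0, 'n': 12}
d['r'] = 0 → {'v': 8, 'h': 7, 'a': 7, 'z': 0, 'n': 12, 'r': 0}
d['v']-d['a'] = 8-7 = 1

1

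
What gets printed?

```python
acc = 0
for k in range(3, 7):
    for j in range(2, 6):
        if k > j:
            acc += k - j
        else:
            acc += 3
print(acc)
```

38

k=3,j=2: 3>2, acc = 0+1 = 1
k=3,j=3: not 3>3, acc = 1+3 = 4
k=3,j=4: not 3>4, acc = 4+3 = 7
k=3,j=5: not 3>5, acc = 7+3 = 10
k=4,j=2: 4>2, acc = 10+2 = 12
k=4,j=3: 4>3, acc = 12+1 = 13
k=4,j=4: not 4>4, acc = 13+3 = 16
k=4,j=5: not 4>5, acc = 16+3 = 19
k=5,j=2: 5>2, acc = 19+3 = 22
k=5,j=3: 5>3, acc = 22+2 = 24
k=5,j=4: 5>4, acc = 24+1 = 25
k=5,j=5: not 5>5, acc = 25+3 = 28
k=6,j=2: 6>2, acc = 28+4 = 32
k=6,j=3: 6>3, acc = 32+3 = 35
k=6,j=4: 6>4, acc = 35+2 = 37
k=6,j=5: 6>5, acc = 37+1 = 38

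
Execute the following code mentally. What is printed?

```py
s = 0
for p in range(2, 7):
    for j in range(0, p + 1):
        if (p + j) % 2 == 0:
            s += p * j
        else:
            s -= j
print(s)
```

p=2,j=0: even sum, s = 0+0 = 0
p=2,j=1: odd sum, s = 0-1 = -1
p=2,j=2: even sum, s = (-1)+4 = 3
p=3,j=0: odd sum, s = 3-0 = 3
p=3,j=1: even sum, s = 3+3 = 6
p=3,j=2: odd sum, s = 6-2 = 4
p=3,j=3: even sum, s = 4+9 = 13
p=4,j=0: even sum, s = 13+0 = 13
p=4,j=1: odd sum, s = 13-1 = 12
p=4,j=2: even sum, s = 12+8 = 20
p=4,j=3: odd sum, s = 20-3 = 17
p=4,j=4: even sum, s = 17+16 = 33
p=5,j=0: odd sum, s = 33-0 = 33
p=5,j=1: even sum, s = 33+5 = 38
p=5,j=2: odd sum, s = 38-2 = 36
p=5,j=3: even sum, s = 36+15 = 51
p=5,j=4: odd sum, s = 51-4 = 47
p=5,j=5: even sum, s = 47+25 = 72
p=6,j=0: even sum, s = 72+0 = 72
p=6,j=1: odd sum, s = 72-1 = 71
p=6,j=2: even sum, s = 71+12 = 83
p=6,j=3: odd sum, s = 83-3 = 80
p=6,j=4: even sum, s = 80+24 = 104
p=6,j=5: odd sum, s = 104-5 = 99
p=6,j=6: even sum, s = 99+36 = 135

135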